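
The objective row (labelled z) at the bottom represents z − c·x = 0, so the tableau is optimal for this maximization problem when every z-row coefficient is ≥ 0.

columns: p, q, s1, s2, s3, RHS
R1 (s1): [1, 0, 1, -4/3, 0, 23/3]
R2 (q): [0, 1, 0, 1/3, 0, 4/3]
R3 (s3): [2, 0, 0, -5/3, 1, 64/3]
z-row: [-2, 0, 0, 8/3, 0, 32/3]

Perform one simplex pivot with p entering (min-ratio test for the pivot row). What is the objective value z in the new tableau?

Ratio test on column p — row 1: (23/3)/1 = 23/3; row 2: entry 0 ≤ 0; row 3: (64/3)/2 = 32/3. Minimum is 23/3 at row 1 (s1 leaves); pivot element 1.
Pivot on row 1; the z-row RHS becomes 32/3 − (-2)·(23/3) = 26.

26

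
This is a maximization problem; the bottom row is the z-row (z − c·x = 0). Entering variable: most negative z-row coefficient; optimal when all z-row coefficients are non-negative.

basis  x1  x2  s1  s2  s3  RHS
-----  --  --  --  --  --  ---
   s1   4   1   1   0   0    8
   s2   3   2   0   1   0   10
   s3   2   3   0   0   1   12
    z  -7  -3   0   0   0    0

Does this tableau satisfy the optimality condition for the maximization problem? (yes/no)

no

The z-row has a negative entry -7 in column x1, so it is not optimal.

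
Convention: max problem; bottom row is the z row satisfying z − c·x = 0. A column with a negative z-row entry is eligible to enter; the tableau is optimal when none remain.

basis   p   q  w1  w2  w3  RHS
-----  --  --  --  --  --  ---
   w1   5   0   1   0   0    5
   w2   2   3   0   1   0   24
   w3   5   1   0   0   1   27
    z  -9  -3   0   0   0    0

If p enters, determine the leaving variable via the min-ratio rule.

Column p entries and ratios — w1: 5/5 = 1; w2: 24/2 = 12; w3: 27/5 = 27/5.
Smallest ratio is 1 in the row of w1, so w1 leaves.

w1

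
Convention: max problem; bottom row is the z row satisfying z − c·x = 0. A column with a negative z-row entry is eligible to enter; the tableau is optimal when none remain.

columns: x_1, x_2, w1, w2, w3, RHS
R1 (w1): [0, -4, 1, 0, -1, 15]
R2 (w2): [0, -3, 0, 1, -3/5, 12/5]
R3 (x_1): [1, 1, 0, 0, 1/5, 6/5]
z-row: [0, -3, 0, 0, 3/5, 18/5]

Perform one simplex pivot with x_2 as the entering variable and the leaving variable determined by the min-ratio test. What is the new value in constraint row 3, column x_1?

Ratio test on column x_2 — row 1: entry -4 ≤ 0; row 2: entry -3 ≤ 0; row 3: (6/5)/1 = 6/5. Minimum is 6/5 at row 3 (x_1 leaves); pivot element 1.
Divide row 3 by 1; eliminate column x_2 from the other rows.
In the new row 3, the x_1 entry is the old entry divided by the pivot: 1/1 = 1.

1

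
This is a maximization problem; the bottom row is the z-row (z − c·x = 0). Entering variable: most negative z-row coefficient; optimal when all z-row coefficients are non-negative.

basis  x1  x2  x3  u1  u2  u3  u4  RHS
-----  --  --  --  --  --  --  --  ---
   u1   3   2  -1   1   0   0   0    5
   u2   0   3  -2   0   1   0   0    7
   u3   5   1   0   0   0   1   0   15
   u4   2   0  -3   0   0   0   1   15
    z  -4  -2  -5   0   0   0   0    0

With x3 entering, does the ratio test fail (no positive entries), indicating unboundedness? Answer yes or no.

yes

Every constraint-row entry in column x3 is ≤ 0, so increasing x3 is unbounded.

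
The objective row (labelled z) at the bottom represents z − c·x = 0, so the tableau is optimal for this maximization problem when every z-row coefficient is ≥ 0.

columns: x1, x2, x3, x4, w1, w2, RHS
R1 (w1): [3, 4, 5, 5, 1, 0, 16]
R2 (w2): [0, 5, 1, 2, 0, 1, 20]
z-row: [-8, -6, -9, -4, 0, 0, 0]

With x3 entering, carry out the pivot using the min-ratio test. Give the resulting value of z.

144/5

Ratio test on column x3 — row 1: 16/5 = 16/5; row 2: 20/1 = 20. Minimum is 16/5 at row 1 (w1 leaves); pivot element 5.
Pivot on row 1; the z-row RHS becomes 0 − (-9)·(16/5) = 144/5.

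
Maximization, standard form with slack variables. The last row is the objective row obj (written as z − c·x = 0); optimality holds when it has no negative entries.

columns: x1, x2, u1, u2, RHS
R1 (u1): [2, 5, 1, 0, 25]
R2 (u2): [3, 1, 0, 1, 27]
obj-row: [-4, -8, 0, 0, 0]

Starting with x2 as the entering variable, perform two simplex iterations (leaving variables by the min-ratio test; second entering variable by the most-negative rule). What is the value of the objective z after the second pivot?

Ratio test on column x2 — row 1: 25/5 = 5; row 2: 27/1 = 27. Minimum is 5 at row 1 (u1 leaves); pivot element 5.
Pivot on row 1; the obj-row RHS becomes 0 − (-8)·5 = 40.
Next entering variable (most negative obj-row entry -4/5): x1.
Ratio test on column x1 — row 1: 5/(2/5) = 25/2; row 2: 22/(13/5) = 110/13. Minimum is 110/13 at row 2 (u2 leaves); pivot element 13/5.
After the second pivot the obj-row RHS is 40 − (-4/5)·(110/13) = 608/13.

608/13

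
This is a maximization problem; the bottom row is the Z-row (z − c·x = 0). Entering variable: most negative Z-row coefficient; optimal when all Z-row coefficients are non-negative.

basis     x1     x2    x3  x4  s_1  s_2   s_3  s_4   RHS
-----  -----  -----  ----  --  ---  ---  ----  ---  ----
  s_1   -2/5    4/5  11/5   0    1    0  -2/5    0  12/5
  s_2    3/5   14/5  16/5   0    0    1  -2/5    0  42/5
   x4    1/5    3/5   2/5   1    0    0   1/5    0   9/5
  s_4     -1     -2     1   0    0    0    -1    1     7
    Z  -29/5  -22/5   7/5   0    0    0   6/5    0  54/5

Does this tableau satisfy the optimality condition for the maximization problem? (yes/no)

The Z-row has a negative entry -29/5 in column x1, so it is not optimal.

no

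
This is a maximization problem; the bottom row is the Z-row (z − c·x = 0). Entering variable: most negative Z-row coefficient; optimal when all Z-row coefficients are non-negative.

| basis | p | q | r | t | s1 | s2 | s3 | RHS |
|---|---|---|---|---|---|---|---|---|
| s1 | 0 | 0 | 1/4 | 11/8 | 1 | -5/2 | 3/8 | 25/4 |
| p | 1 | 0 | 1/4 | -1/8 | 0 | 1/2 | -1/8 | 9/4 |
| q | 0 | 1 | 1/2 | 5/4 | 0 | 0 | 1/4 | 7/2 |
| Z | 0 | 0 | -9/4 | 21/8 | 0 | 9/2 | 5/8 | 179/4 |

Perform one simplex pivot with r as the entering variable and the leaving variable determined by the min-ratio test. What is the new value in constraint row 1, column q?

-1/2

Ratio test on column r — row 1: (25/4)/(1/4) = 25; row 2: (9/4)/(1/4) = 9; row 3: (7/2)/(1/2) = 7. Minimum is 7 at row 3 (q leaves); pivot element 1/2.
Divide row 3 by 1/2; eliminate column r from the other rows.
Row 1 update in column q: 0 − (1/4)·2 = -1/2.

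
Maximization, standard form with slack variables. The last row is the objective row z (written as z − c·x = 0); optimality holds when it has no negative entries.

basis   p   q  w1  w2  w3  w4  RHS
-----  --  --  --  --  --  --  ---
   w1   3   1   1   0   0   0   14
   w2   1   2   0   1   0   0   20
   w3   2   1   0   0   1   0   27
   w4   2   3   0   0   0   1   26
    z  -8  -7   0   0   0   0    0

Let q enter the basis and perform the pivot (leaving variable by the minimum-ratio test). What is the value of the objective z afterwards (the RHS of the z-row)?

182/3

Ratio test on column q — row 1: 14/1 = 14; row 2: 20/2 = 10; row 3: 27/1 = 27; row 4: 26/3 = 26/3. Minimum is 26/3 at row 4 (w4 leaves); pivot element 3.
Pivot on row 4; the z-row RHS becomes 0 − (-7)·(26/3) = 182/3.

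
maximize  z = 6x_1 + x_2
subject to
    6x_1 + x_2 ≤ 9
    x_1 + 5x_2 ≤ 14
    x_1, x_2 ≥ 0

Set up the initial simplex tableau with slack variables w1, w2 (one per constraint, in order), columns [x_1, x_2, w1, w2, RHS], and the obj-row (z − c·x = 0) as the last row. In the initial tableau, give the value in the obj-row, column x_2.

The obj-row carries the negated objective coefficients: the x_2 entry is -1.

-1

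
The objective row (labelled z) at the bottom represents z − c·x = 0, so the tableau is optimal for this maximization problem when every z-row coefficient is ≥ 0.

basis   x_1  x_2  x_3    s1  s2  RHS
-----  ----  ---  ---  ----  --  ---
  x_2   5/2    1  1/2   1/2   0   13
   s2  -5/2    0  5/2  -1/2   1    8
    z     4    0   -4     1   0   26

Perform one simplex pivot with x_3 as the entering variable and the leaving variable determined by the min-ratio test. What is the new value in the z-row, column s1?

1/5

Ratio test on column x_3 — row 1: 13/(1/2) = 26; row 2: 8/(5/2) = 16/5. Minimum is 16/5 at row 2 (s2 leaves); pivot element 5/2.
Divide row 2 by 5/2; eliminate column x_3 from the other rows.
z-row update in column s1: 1 − (-4)·(-1/5) = 1/5.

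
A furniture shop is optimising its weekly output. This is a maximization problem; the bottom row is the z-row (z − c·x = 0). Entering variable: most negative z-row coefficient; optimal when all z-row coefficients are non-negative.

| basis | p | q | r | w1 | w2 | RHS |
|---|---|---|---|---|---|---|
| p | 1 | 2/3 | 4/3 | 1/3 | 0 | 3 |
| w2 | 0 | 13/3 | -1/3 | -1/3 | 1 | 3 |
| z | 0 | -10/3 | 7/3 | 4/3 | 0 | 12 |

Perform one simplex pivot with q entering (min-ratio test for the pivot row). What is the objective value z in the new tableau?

Ratio test on column q — row 1: 3/(2/3) = 9/2; row 2: 3/(13/3) = 9/13. Minimum is 9/13 at row 2 (w2 leaves); pivot element 13/3.
Pivot on row 2; the z-row RHS becomes 12 − (-10/3)·(9/13) = 186/13.

186/13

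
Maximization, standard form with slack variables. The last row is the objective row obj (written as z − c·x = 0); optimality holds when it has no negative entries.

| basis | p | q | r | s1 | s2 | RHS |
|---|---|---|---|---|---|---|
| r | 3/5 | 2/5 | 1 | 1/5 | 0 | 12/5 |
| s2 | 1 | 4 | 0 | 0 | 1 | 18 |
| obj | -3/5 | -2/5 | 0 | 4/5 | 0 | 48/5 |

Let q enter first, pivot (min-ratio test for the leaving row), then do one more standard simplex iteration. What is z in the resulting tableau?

Ratio test on column q — row 1: (12/5)/(2/5) = 6; row 2: 18/4 = 9/2. Minimum is 9/2 at row 2 (s2 leaves); pivot element 4.
Pivot on row 2; the obj-row RHS becomes 48/5 − (-2/5)·(9/2) = 57/5.
Next entering variable (most negative obj-row entry -1/2): p.
Ratio test on column p — row 1: (3/5)/(1/2) = 6/5; row 2: (9/2)/(1/4) = 18. Minimum is 6/5 at row 1 (r leaves); pivot element 1/2.
After the second pivot the obj-row RHS is 57/5 − (-1/2)·(6/5) = 12.

12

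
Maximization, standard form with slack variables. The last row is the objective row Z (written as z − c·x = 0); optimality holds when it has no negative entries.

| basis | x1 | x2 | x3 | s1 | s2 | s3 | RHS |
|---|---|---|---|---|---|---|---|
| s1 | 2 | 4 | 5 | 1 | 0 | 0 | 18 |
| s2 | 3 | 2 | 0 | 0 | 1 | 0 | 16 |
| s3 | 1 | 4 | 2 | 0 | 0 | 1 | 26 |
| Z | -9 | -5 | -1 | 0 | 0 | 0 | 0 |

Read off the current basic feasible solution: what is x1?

x1 is not in the basis, so in the current basic feasible solution x1 = 0.

0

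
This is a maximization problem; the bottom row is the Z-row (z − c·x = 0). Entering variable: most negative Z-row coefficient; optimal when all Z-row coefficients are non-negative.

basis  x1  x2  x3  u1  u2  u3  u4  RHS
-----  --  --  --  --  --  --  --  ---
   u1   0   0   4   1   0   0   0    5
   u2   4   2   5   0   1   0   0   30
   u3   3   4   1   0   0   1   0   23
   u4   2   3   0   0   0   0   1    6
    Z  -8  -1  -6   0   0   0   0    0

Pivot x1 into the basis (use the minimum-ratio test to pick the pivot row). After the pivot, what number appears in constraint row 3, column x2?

-1/2

Ratio test on column x1 — row 1: entry 0 ≤ 0; row 2: 30/4 = 15/2; row 3: 23/3 = 23/3; row 4: 6/2 = 3. Minimum is 3 at row 4 (u4 leaves); pivot element 2.
Divide row 4 by 2; eliminate column x1 from the other rows.
Row 3 update in column x2: 4 − 3·(3/2) = -1/2.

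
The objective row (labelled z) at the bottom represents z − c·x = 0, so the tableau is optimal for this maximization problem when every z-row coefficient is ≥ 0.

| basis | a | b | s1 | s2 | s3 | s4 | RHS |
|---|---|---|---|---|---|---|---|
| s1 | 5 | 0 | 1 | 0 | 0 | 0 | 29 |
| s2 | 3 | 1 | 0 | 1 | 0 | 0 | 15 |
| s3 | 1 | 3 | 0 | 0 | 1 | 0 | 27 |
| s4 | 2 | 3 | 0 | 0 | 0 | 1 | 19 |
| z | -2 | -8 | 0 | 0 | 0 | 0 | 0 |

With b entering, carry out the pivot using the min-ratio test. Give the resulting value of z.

152/3

Ratio test on column b — row 1: entry 0 ≤ 0; row 2: 15/1 = 15; row 3: 27/3 = 9; row 4: 19/3 = 19/3. Minimum is 19/3 at row 4 (s4 leaves); pivot element 3.
Pivot on row 4; the z-row RHS becomes 0 − (-8)·(19/3) = 152/3.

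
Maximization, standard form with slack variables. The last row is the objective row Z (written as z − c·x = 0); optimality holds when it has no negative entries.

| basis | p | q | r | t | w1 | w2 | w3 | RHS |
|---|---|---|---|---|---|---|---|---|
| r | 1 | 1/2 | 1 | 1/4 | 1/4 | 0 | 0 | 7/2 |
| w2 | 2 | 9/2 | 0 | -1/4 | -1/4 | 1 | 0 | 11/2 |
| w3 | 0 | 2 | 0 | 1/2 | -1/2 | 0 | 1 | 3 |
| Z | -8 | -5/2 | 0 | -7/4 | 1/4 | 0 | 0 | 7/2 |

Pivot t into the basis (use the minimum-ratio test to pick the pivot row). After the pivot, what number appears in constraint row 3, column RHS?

6

Ratio test on column t — row 1: (7/2)/(1/4) = 14; row 2: entry -1/4 ≤ 0; row 3: 3/(1/2) = 6. Minimum is 6 at row 3 (w3 leaves); pivot element 1/2.
Divide row 3 by 1/2; eliminate column t from the other rows.
In the new row 3, the RHS entry is the old entry divided by the pivot: 3/(1/2) = 6.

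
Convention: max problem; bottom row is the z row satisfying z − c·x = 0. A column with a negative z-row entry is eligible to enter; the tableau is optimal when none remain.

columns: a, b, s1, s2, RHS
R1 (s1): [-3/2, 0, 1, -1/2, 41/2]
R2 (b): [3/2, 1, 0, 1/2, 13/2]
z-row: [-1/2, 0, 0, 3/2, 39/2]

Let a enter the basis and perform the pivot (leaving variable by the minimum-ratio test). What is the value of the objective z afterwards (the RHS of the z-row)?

Ratio test on column a — row 1: entry -3/2 ≤ 0; row 2: (13/2)/(3/2) = 13/3. Minimum is 13/3 at row 2 (b leaves); pivot element 3/2.
Pivot on row 2; the z-row RHS becomes 39/2 − (-1/2)·(13/3) = 65/3.

65/3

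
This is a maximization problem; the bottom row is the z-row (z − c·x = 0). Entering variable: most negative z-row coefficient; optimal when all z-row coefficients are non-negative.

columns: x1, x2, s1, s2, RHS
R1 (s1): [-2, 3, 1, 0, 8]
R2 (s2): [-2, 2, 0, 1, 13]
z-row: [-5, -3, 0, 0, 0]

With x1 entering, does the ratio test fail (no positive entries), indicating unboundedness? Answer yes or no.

Every constraint-row entry in column x1 is ≤ 0, so increasing x1 is unbounded.

yes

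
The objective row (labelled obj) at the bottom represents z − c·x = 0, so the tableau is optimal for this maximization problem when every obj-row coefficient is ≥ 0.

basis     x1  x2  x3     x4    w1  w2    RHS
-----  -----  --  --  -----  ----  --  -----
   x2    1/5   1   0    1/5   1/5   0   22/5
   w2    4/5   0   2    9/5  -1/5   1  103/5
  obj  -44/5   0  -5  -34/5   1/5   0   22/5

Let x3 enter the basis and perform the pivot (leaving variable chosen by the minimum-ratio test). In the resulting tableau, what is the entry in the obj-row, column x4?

-23/10

Ratio test on column x3 — row 1: entry 0 ≤ 0; row 2: (103/5)/2 = 103/10. Minimum is 103/10 at row 2 (w2 leaves); pivot element 2.
Divide row 2 by 2; eliminate column x3 from the other rows.
obj-row update in column x4: -34/5 − (-5)·(9/10) = -23/10.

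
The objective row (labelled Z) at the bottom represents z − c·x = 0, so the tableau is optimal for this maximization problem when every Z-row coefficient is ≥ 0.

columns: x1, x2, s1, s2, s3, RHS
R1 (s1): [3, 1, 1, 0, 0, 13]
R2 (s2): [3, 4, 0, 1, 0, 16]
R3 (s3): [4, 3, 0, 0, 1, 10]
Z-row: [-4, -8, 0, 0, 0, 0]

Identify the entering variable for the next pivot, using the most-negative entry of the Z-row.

Negative Z-row entries: x1: -4, x2: -8.
The most negative is -8 in column x2, so x2 enters.

x2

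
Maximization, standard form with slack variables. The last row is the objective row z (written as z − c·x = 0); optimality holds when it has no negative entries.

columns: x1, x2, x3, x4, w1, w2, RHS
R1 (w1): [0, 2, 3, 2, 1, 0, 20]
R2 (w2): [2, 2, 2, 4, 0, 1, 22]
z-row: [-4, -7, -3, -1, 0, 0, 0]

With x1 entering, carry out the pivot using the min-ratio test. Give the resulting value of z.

Ratio test on column x1 — row 1: entry 0 ≤ 0; row 2: 22/2 = 11. Minimum is 11 at row 2 (w2 leaves); pivot element 2.
Pivot on row 2; the z-row RHS becomes 0 − (-4)·11 = 44.

44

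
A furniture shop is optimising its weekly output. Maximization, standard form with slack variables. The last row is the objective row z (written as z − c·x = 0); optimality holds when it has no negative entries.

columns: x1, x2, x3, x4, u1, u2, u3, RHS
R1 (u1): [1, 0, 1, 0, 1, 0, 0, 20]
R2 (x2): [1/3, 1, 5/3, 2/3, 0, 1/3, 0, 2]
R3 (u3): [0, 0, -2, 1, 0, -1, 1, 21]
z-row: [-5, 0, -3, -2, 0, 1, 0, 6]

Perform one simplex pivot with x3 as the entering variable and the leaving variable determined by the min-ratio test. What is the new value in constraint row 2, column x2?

3/5

Ratio test on column x3 — row 1: 20/1 = 20; row 2: 2/(5/3) = 6/5; row 3: entry -2 ≤ 0. Minimum is 6/5 at row 2 (x2 leaves); pivot element 5/3.
Divide row 2 by 5/3; eliminate column x3 from the other rows.
In the new row 2, the x2 entry is the old entry divided by the pivot: 1/(5/3) = 3/5.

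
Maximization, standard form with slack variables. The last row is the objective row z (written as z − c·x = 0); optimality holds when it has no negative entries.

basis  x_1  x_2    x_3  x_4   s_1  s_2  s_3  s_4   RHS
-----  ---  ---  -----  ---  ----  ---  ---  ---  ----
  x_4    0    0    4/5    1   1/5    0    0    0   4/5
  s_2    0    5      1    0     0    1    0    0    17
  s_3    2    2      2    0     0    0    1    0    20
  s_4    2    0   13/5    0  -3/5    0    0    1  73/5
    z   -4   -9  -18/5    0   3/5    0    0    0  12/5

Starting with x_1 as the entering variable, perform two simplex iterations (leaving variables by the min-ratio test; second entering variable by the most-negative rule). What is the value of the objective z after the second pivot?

559/10

Ratio test on column x_1 — row 1: entry 0 ≤ 0; row 2: entry 0 ≤ 0; row 3: 20/2 = 10; row 4: (73/5)/2 = 73/10. Minimum is 73/10 at row 4 (s_4 leaves); pivot element 2.
Pivot on row 4; the z-row RHS becomes 12/5 − (-4)·(73/10) = 158/5.
Next entering variable (most negative z-row entry -9): x_2.
Ratio test on column x_2 — row 1: entry 0 ≤ 0; row 2: 17/5 = 17/5; row 3: (27/5)/2 = 27/10; row 4: entry 0 ≤ 0. Minimum is 27/10 at row 3 (s_3 leaves); pivot element 2.
After the second pivot the z-row RHS is 158/5 − (-9)·(27/10) = 559/10.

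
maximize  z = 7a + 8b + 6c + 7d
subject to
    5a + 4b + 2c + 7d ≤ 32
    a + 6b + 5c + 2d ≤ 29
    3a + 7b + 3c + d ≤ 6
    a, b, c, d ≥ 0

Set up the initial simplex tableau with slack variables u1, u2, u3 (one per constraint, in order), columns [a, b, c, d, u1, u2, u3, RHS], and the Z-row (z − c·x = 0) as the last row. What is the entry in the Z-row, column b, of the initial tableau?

-8

The Z-row carries the negated objective coefficients: the b entry is -8.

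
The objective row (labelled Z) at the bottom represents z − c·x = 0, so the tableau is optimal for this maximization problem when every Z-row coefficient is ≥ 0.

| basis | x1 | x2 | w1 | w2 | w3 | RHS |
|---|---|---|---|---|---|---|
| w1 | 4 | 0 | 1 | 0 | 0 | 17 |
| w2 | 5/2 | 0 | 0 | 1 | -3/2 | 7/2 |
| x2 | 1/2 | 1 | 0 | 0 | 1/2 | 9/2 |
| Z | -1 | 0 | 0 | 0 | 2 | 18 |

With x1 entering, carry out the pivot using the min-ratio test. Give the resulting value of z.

Ratio test on column x1 — row 1: 17/4 = 17/4; row 2: (7/2)/(5/2) = 7/5; row 3: (9/2)/(1/2) = 9. Minimum is 7/5 at row 2 (w2 leaves); pivot element 5/2.
Pivot on row 2; the Z-row RHS becomes 18 − (-1)·(7/5) = 97/5.

97/5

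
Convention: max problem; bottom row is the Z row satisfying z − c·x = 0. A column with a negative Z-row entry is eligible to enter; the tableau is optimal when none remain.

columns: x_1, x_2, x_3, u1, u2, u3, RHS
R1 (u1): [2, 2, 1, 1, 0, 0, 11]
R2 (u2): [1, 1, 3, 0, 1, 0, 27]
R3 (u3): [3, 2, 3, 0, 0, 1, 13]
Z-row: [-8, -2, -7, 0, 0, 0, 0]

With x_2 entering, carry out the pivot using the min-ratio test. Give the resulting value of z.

Ratio test on column x_2 — row 1: 11/2 = 11/2; row 2: 27/1 = 27; row 3: 13/2 = 13/2. Minimum is 11/2 at row 1 (u1 leaves); pivot element 2.
Pivot on row 1; the Z-row RHS becomes 0 − (-2)·(11/2) = 11.

11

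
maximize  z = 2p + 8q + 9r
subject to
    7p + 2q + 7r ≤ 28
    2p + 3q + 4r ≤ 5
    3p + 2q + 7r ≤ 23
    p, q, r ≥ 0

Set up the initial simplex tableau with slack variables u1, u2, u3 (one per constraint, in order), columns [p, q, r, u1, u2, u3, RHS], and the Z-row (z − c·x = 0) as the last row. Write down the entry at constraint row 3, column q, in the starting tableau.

2

Constraint 3 has coefficient 2 on q.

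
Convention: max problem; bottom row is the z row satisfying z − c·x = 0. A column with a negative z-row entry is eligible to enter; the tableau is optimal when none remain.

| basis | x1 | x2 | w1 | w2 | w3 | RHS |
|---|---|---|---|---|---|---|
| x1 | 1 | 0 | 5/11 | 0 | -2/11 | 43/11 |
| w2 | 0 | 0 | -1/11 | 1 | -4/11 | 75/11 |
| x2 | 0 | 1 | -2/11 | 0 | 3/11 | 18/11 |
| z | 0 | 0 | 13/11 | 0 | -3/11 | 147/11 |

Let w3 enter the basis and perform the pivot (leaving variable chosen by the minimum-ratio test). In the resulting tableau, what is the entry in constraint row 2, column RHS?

Ratio test on column w3 — row 1: entry -2/11 ≤ 0; row 2: entry -4/11 ≤ 0; row 3: (18/11)/(3/11) = 6. Minimum is 6 at row 3 (x2 leaves); pivot element 3/11.
Divide row 3 by 3/11; eliminate column w3 from the other rows.
Row 2 update in column RHS: 75/11 − (-4/11)·6 = 9.

9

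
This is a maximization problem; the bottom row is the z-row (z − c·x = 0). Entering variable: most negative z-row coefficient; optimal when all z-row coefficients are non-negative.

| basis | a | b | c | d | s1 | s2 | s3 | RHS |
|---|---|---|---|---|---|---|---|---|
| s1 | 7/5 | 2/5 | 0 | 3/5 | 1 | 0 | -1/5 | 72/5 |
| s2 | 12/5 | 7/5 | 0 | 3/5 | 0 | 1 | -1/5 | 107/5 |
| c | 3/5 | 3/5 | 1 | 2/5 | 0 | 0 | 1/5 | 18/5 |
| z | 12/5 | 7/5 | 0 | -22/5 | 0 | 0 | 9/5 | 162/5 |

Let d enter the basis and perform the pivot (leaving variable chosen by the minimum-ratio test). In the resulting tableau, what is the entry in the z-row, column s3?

4

Ratio test on column d — row 1: (72/5)/(3/5) = 24; row 2: (107/5)/(3/5) = 107/3; row 3: (18/5)/(2/5) = 9. Minimum is 9 at row 3 (c leaves); pivot element 2/5.
Divide row 3 by 2/5; eliminate column d from the other rows.
z-row update in column s3: 9/5 − (-22/5)·(1/2) = 4.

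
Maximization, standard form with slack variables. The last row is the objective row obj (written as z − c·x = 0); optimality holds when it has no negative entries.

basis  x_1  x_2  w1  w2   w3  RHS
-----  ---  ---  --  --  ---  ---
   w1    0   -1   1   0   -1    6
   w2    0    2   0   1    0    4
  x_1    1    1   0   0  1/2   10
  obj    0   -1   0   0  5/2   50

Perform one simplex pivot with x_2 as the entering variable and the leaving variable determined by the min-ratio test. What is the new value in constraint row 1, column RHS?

Ratio test on column x_2 — row 1: entry -1 ≤ 0; row 2: 4/2 = 2; row 3: 10/1 = 10. Minimum is 2 at row 2 (w2 leaves); pivot element 2.
Divide row 2 by 2; eliminate column x_2 from the other rows.
Row 1 update in column RHS: 6 − (-1)·2 = 8.

8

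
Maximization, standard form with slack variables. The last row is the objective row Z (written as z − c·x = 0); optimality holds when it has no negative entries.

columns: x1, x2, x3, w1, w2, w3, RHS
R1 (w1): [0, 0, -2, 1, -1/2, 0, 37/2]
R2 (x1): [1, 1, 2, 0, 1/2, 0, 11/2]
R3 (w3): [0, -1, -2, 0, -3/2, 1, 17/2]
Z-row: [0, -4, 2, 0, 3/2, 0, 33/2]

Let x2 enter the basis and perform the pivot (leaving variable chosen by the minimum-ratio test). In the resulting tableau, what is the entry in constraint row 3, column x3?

Ratio test on column x2 — row 1: entry 0 ≤ 0; row 2: (11/2)/1 = 11/2; row 3: entry -1 ≤ 0. Minimum is 11/2 at row 2 (x1 leaves); pivot element 1.
Divide row 2 by 1; eliminate column x2 from the other rows.
Row 3 update in column x3: -2 − (-1)·2 = 0.

0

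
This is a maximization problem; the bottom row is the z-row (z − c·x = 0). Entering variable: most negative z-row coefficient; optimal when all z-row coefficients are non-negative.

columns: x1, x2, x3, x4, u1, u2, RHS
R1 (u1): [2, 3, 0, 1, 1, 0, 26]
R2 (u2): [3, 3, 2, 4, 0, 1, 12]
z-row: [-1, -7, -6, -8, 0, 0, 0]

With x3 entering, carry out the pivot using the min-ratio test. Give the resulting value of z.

36

Ratio test on column x3 — row 1: entry 0 ≤ 0; row 2: 12/2 = 6. Minimum is 6 at row 2 (u2 leaves); pivot element 2.
Pivot on row 2; the z-row RHS becomes 0 − (-6)·6 = 36.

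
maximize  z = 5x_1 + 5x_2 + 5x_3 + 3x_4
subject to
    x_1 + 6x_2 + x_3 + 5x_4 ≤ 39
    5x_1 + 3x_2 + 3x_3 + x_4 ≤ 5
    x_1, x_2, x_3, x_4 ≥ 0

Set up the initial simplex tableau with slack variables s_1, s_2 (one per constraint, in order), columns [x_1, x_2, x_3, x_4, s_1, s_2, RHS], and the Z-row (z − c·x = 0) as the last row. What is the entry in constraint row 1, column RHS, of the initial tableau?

The RHS of constraint 1 is b_1 = 39.

39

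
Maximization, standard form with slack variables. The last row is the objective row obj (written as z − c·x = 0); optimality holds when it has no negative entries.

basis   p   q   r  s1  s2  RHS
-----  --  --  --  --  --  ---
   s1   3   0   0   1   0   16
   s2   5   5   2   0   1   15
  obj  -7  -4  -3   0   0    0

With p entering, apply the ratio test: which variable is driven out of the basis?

Column p entries and ratios — s1: 16/3 = 16/3; s2: 15/5 = 3.
Smallest ratio is 3 in the row of s2, so s2 leaves.

s2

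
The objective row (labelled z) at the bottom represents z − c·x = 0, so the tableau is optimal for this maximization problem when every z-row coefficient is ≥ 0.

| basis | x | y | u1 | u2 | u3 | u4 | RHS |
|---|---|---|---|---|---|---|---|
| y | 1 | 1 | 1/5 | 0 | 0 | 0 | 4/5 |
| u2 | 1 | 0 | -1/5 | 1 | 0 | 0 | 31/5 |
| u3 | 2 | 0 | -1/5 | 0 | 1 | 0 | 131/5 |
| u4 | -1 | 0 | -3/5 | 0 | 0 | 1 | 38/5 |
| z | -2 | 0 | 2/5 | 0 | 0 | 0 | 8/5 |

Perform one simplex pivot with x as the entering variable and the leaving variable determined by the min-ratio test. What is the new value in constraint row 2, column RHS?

Ratio test on column x — row 1: (4/5)/1 = 4/5; row 2: (31/5)/1 = 31/5; row 3: (131/5)/2 = 131/10; row 4: entry -1 ≤ 0. Minimum is 4/5 at row 1 (y leaves); pivot element 1.
Divide row 1 by 1; eliminate column x from the other rows.
Row 2 update in column RHS: 31/5 − 1·(4/5) = 27/5.

27/5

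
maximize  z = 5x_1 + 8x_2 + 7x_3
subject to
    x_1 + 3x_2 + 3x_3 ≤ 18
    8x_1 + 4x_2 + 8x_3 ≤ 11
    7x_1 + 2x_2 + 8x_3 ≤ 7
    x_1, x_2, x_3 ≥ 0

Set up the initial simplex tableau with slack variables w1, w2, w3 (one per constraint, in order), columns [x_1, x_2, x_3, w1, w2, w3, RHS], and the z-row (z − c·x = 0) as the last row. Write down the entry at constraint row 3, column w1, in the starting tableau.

Slack w1 belongs to constraint 1; its column is the unit vector e_1, so the entry in row 3 is 0.

0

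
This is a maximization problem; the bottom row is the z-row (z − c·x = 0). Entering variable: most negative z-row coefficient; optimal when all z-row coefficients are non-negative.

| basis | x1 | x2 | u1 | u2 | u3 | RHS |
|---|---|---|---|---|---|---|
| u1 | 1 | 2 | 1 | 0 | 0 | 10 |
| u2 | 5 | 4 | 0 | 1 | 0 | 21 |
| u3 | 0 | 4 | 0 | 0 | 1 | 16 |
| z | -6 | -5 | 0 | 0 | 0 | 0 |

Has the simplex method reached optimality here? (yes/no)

no

The z-row has a negative entry -6 in column x1, so it is not optimal.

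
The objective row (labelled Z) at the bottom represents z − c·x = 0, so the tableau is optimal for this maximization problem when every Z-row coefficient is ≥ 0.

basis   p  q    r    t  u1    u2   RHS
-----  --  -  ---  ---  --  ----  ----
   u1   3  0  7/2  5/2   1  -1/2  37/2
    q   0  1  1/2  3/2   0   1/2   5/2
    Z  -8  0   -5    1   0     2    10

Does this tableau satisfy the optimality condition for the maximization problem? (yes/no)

no

The Z-row has a negative entry -8 in column p, so it is not optimal.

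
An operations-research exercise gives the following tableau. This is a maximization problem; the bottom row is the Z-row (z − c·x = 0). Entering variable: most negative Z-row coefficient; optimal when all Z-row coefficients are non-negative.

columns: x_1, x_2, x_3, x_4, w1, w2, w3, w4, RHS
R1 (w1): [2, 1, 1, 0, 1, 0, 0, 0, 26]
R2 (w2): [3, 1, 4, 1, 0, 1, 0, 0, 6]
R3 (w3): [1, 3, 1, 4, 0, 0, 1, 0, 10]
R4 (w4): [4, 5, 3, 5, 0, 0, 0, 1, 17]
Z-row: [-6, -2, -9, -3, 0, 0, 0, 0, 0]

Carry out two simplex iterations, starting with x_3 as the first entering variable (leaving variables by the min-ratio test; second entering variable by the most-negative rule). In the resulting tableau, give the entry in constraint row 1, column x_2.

14/15

Ratio test on column x_3 — row 1: 26/1 = 26; row 2: 6/4 = 3/2; row 3: 10/1 = 10; row 4: 17/3 = 17/3. Minimum is 3/2 at row 2 (w2 leaves); pivot element 4.
Divide row 2 by 4; eliminate column x_3 from the other rows.
Second iteration: most negative Z-row entry is -3/4 in column x_4, so x_4 enters.
Ratio test on column x_4 — row 1: entry -1/4 ≤ 0; row 2: (3/2)/(1/4) = 6; row 3: (17/2)/(15/4) = 34/15; row 4: (25/2)/(17/4) = 50/17. Minimum is 34/15 at row 3 (w3 leaves); pivot element 15/4.
Divide row 3 by 15/4; eliminate column x_4 from the other rows.
After both pivots, the entry at constraint row 1, column x_2 is 14/15.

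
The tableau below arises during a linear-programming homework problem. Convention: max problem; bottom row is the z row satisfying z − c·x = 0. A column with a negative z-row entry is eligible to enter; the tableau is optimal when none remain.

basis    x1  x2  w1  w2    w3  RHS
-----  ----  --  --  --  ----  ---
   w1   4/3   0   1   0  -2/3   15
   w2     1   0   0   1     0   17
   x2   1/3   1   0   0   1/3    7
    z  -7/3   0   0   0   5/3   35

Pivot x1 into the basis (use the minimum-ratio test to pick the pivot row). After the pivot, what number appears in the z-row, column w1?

Ratio test on column x1 — row 1: 15/(4/3) = 45/4; row 2: 17/1 = 17; row 3: 7/(1/3) = 21. Minimum is 45/4 at row 1 (w1 leaves); pivot element 4/3.
Divide row 1 by 4/3; eliminate column x1 from the other rows.
z-row update in column w1: 0 − (-7/3)·(3/4) = 7/4.

7/4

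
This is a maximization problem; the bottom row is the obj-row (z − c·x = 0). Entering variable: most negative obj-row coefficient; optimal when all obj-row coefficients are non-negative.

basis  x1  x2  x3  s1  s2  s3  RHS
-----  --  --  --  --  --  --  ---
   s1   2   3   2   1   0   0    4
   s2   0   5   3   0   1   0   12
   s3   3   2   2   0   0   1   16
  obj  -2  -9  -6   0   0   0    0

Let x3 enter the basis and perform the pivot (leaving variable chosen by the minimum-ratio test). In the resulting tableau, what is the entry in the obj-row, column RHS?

Ratio test on column x3 — row 1: 4/2 = 2; row 2: 12/3 = 4; row 3: 16/2 = 8. Minimum is 2 at row 1 (s1 leaves); pivot element 2.
Divide row 1 by 2; eliminate column x3 from the other rows.
obj-row update in column RHS: 0 − (-6)·2 = 12.

12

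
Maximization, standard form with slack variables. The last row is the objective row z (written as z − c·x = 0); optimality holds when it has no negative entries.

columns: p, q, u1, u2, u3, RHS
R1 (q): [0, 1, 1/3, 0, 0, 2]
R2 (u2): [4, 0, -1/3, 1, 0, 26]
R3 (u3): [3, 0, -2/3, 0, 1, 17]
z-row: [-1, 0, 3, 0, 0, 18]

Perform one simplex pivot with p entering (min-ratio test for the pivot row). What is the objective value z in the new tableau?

71/3

Ratio test on column p — row 1: entry 0 ≤ 0; row 2: 26/4 = 13/2; row 3: 17/3 = 17/3. Minimum is 17/3 at row 3 (u3 leaves); pivot element 3.
Pivot on row 3; the z-row RHS becomes 18 − (-1)·(17/3) = 71/3.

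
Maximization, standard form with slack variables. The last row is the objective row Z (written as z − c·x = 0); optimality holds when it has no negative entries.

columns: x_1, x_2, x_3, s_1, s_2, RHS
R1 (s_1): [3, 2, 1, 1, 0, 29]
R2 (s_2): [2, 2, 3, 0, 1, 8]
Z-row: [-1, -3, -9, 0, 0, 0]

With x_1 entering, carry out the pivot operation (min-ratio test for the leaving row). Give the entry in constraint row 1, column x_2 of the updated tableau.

Ratio test on column x_1 — row 1: 29/3 = 29/3; row 2: 8/2 = 4. Minimum is 4 at row 2 (s_2 leaves); pivot element 2.
Divide row 2 by 2; eliminate column x_1 from the other rows.
Row 1 update in column x_2: 2 − 3·1 = -1.

-1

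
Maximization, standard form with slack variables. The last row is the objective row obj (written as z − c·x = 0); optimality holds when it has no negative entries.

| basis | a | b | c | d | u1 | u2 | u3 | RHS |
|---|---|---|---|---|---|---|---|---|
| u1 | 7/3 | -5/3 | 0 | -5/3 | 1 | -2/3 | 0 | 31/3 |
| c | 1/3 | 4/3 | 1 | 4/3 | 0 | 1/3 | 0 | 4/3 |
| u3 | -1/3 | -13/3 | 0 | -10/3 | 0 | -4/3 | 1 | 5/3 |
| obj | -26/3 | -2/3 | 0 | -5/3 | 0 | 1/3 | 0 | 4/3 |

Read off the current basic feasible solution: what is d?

0

d is not in the basis, so in the current basic feasible solution d = 0.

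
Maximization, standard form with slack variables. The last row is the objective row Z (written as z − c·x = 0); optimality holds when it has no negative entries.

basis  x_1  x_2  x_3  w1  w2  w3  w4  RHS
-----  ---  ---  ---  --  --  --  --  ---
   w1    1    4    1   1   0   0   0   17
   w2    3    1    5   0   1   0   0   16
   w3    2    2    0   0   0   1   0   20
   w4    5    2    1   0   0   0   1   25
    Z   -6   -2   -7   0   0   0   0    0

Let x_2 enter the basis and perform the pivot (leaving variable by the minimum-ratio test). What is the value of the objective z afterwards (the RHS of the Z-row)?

17/2

Ratio test on column x_2 — row 1: 17/4 = 17/4; row 2: 16/1 = 16; row 3: 20/2 = 10; row 4: 25/2 = 25/2. Minimum is 17/4 at row 1 (w1 leaves); pivot element 4.
Pivot on row 1; the Z-row RHS becomes 0 − (-2)·(17/4) = 17/2.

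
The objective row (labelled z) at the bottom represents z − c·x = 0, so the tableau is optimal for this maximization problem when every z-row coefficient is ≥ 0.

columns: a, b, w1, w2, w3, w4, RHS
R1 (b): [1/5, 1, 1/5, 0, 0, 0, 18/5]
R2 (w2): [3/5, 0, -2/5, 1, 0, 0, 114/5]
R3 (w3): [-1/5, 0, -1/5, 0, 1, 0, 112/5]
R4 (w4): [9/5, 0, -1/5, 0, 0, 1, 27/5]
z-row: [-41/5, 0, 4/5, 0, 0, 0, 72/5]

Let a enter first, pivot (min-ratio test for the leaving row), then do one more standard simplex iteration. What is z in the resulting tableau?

Ratio test on column a — row 1: (18/5)/(1/5) = 18; row 2: (114/5)/(3/5) = 38; row 3: entry -1/5 ≤ 0; row 4: (27/5)/(9/5) = 3. Minimum is 3 at row 4 (w4 leaves); pivot element 9/5.
Pivot on row 4; the z-row RHS becomes 72/5 − (-41/5)·3 = 39.
Next entering variable (most negative z-row entry -1/9): w1.
Ratio test on column w1 — row 1: 3/(2/9) = 27/2; row 2: entry -1/3 ≤ 0; row 3: entry -2/9 ≤ 0; row 4: entry -1/9 ≤ 0. Minimum is 27/2 at row 1 (b leaves); pivot element 2/9.
After the second pivot the z-row RHS is 39 − (-1/9)·(27/2) = 81/2.

81/2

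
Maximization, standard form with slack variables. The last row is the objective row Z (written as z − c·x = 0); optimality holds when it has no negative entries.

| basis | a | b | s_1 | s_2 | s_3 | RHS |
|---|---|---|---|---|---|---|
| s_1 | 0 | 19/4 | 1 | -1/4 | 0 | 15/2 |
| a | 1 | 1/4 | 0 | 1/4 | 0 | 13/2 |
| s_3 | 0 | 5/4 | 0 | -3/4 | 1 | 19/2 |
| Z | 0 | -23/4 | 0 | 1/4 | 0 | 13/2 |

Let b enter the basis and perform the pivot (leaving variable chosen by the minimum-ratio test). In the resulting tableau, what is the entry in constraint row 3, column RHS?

Ratio test on column b — row 1: (15/2)/(19/4) = 30/19; row 2: (13/2)/(1/4) = 26; row 3: (19/2)/(5/4) = 38/5. Minimum is 30/19 at row 1 (s_1 leaves); pivot element 19/4.
Divide row 1 by 19/4; eliminate column b from the other rows.
Row 3 update in column RHS: 19/2 − (5/4)·(30/19) = 143/19.

143/19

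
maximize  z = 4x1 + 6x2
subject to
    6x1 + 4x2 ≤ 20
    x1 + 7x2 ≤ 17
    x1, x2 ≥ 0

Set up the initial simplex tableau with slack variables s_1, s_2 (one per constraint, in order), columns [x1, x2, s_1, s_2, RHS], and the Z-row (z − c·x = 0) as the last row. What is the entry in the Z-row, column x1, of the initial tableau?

The Z-row carries the negated objective coefficients: the x1 entry is -4.

-4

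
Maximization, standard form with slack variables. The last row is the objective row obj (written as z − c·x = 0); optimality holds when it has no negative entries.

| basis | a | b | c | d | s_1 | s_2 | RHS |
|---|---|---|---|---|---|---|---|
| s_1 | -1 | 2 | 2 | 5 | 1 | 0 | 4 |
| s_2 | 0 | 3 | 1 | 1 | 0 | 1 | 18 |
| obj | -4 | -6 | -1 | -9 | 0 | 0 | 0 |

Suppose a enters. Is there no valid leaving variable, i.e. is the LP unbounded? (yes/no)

Every constraint-row entry in column a is ≤ 0, so increasing a is unbounded.

yes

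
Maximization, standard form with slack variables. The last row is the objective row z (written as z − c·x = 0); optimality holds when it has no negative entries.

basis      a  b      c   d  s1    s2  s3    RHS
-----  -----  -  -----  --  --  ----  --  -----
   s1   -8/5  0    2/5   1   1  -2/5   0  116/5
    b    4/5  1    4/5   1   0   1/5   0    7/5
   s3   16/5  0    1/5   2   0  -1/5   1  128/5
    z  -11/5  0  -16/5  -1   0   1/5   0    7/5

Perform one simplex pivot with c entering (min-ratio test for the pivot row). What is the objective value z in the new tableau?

7

Ratio test on column c — row 1: (116/5)/(2/5) = 58; row 2: (7/5)/(4/5) = 7/4; row 3: (128/5)/(1/5) = 128. Minimum is 7/4 at row 2 (b leaves); pivot element 4/5.
Pivot on row 2; the z-row RHS becomes 7/5 − (-16/5)·(7/4) = 7.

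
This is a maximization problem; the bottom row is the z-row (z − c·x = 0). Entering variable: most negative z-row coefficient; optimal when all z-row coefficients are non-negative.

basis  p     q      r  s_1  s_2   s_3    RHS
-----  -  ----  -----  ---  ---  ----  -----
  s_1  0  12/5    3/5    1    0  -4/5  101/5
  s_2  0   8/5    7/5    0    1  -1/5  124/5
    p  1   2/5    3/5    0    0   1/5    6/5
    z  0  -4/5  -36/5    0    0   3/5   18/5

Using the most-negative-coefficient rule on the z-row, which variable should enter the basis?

Negative z-row entries: q: -4/5, r: -36/5.
The most negative is -36/5 in column r, so r enters.

r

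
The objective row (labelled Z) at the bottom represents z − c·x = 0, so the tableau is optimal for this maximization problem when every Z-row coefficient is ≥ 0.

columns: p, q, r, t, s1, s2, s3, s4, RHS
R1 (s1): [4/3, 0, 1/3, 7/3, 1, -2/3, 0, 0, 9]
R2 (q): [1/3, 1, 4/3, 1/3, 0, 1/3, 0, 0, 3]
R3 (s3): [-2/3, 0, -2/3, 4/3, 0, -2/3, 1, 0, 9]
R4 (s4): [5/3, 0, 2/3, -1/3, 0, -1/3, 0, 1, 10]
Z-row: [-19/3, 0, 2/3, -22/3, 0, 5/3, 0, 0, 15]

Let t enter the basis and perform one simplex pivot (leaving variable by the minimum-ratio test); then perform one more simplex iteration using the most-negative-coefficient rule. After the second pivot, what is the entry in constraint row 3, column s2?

-8/13

Ratio test on column t — row 1: 9/(7/3) = 27/7; row 2: 3/(1/3) = 9; row 3: 9/(4/3) = 27/4; row 4: entry -1/3 ≤ 0. Minimum is 27/7 at row 1 (s1 leaves); pivot element 7/3.
Divide row 1 by 7/3; eliminate column t from the other rows.
Second iteration: most negative Z-row entry is -15/7 in column p, so p enters.
Ratio test on column p — row 1: (27/7)/(4/7) = 27/4; row 2: (12/7)/(1/7) = 12; row 3: entry -10/7 ≤ 0; row 4: (79/7)/(13/7) = 79/13. Minimum is 79/13 at row 4 (s4 leaves); pivot element 13/7.
Divide row 4 by 13/7; eliminate column p from the other rows.
After both pivots, the entry at constraint row 3, column s2 is -8/13.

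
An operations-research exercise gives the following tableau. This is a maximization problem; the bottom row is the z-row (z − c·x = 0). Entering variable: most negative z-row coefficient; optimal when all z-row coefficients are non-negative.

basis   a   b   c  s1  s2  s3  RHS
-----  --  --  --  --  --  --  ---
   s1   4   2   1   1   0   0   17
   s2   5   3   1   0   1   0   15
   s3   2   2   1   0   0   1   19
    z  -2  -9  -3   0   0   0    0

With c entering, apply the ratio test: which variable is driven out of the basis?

s2

Column c entries and ratios — s1: 17/1 = 17; s2: 15/1 = 15; s3: 19/1 = 19.
Smallest ratio is 15 in the row of s2, so s2 leaves.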